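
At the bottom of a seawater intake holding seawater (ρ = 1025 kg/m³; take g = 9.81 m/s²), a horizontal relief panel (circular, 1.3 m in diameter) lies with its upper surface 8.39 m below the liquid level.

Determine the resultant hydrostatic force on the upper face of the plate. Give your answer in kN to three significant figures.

F ≈ 112 kN

γ = ρg = 1025 × 9.81 / 1000 = 10.05525 kN/m³.
The plate is horizontal, so pressure is uniform at p = γ·h = 10.05525 × 8.39 = 84.3635 kN/m².
A = π(0.65)² = 1.32732 m².
F = p·A = 84.3635 × 1.32732 = 111.977 kN.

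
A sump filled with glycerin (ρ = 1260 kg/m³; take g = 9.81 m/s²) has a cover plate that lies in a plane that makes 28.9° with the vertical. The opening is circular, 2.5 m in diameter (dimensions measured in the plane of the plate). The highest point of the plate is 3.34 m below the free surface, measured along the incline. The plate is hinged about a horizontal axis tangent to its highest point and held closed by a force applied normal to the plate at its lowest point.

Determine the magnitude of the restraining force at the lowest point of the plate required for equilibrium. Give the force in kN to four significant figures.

P ≈ 130.2 kN

γ = ρg = 1260 × 9.81 / 1000 = 12.3606 kN/m³.
The plate makes 28.9° with the vertical, i.e. θ = 90° − 28.9° = 61.1° to the horizontal. Measuring y along the incline from the free-surface line, vertical depth h = y·sinθ with sinθ = 0.875465.
The centroid is at the centre, 1.25 m below the top of the plate, so y_c = 3.34 + 1.25 = 4.59 m and h_c = 4.59 × 0.875465 = 4.01838 m.
A = π(1.25)² = 4.90874 m².
Resultant F = γ·h_c·A = 12.3606 × 4.01838 × 4.90874 = 243.815 kN.
I_c = πr⁴/4 = π × 1.25⁴/4 = 1.91748 m⁴.
Centre of pressure: y_p = y_c + I_c/(y_c·A) = 4.59 + 1.91748/(4.59 × 4.90874) = 4.59 + 0.0851036 = 4.6751 m along the plane.
The resultant acts 1.25 + 0.0851036 = 1.3351 m (along the plate) below the hinge at the top edge, so the moment about the hinge is M = F × 1.3351 = 243.815 × 1.3351 = 325.517 kN·m.
A normal force at the bottom, 2.5 m from the hinge, must supply this moment: P = 325.517/2.5 = 130.207 kN.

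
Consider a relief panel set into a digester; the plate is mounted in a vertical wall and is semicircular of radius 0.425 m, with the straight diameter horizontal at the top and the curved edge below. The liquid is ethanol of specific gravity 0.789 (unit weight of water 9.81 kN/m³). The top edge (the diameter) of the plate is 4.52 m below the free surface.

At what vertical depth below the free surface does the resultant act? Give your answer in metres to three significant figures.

h_p = 4.70 m

γ = 0.789 × 9.81 = 7.74009 kN/m³.
The centroid of a semicircle lies 4r/(3π) = 0.180376 m from the diameter, here below the top edge, so the centroid depth is h_c = 4.52 + 0.180376 = 4.70038 m.
A = πr²/2 = π × 0.425²/2 = 0.283725 m².
Resultant F = γ·h_c·A = 7.74009 × 4.70038 × 0.283725 = 10.3223 kN.
I_c = (π/8 − 8/(9π))·r⁴ = 0.109757 × 0.425⁴ = 0.00358086 m⁴.
Centre of pressure: y_p = y_c + I_c/(y_c·A) = 4.70038 + 0.00358086/(4.70038 × 0.283725) = 4.70038 + 0.00268508 = 4.70307 m along the plane.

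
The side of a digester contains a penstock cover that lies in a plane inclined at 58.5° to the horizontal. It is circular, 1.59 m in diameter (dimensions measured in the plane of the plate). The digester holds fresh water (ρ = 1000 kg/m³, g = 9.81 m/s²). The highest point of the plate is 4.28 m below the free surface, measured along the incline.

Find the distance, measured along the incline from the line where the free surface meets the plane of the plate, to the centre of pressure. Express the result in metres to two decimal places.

y_p = 5.11 m

γ = ρg = 1000 × 9.81 = 9810 N/m³ = 9.81 kN/m³.
Let θ = 58.5° be the plate's angle to the horizontal; measure y along the incline from where the plane meets the free surface. Vertical depth h = y·sinθ with sinθ = 0.852640.
The centroid is at the centre, 0.795 m below the top of the plate, so y_c = 4.28 + 0.795 = 5.075 m and h_c = 5.075 × 0.852640 = 4.32715 m.
A = π(0.795)² = 1.98557 m².
Resultant F = γ·h_c·A = 9.81 × 4.32715 × 1.98557 = 84.2861 kN.
I_c = πr⁴/4 = π × 0.795⁴/4 = 0.313732 m⁴.
Centre of pressure: y_p = y_c + I_c/(y_c·A) = 5.075 + 0.313732/(5.075 × 1.98557) = 5.075 + 0.0311342 = 5.10613 m along the plane.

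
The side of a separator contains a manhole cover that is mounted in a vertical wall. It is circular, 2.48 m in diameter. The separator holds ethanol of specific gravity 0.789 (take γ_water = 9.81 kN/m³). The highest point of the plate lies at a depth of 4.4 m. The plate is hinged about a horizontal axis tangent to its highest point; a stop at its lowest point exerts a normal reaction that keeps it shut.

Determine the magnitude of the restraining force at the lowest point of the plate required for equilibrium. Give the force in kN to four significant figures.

γ = 0.789 × 9.81 = 7.74009 kN/m³.
The centroid is at the centre, 1.24 m below the top of the plate, so the centroid depth is h_c = 4.4 + 1.24 = 5.64 m.
A = π(1.24)² = 4.83051 m².
Resultant F = γ·h_c·A = 7.74009 × 5.64 × 4.83051 = 210.872 kN.
I_c = πr⁴/4 = π × 1.24⁴/4 = 1.85685 m⁴.
Centre of pressure: y_p = y_c + I_c/(y_c·A) = 5.64 + 1.85685/(5.64 × 4.83051) = 5.64 + 0.0681561 = 5.70816 m along the plane.
The resultant acts 1.24 + 0.0681561 = 1.30816 m (along the plate) below the hinge at the top edge, so the moment about the hinge is M = F × 1.30816 = 210.872 × 1.30816 = 275.854 kN·m.
A normal force at the bottom, 2.48 m from the hinge, must supply this moment: P = 275.854/2.48 = 111.231 kN.

P ≈ 111.2 kN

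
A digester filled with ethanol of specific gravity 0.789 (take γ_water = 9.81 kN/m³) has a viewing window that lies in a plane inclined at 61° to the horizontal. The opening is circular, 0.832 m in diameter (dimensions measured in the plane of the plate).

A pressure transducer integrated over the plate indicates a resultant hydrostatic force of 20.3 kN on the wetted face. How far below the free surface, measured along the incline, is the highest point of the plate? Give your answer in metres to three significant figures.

γ = 0.789 × 9.81 = 7.74009 kN/m³.
A = π(0.416)² = 0.543671 m².
From F = γ·h_c·A, the centroid depth is h_c = 20.3/(7.74009 × 0.543671) = 4.82407 m.
Let θ = 61° be the plate's angle to the horizontal; measure y along the incline from where the plane meets the free surface. Vertical depth h = y·sinθ with sinθ = 0.874620.
Along the incline, y_c = h_c/sinθ = 4.82407/0.874620 = 5.51562 m.
The centroid is at the centre, 0.416 m below the top of the plate, so the highest point sits at y_top = 5.51562 − 0.416 = 5.09962 m along the incline.

y_top ≈ 5.10 m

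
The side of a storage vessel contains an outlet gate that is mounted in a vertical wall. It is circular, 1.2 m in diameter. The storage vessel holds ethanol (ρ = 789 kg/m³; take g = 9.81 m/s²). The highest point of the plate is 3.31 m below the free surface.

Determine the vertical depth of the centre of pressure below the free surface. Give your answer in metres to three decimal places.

h_p = 3.933 m

γ = ρg = 789 × 9.81 / 1000 = 7.74009 kN/m³.
The centroid is at the centre, 0.6 m below the top of the plate, so the centroid depth is h_c = 3.31 + 0.6 = 3.91 m.
A = π(0.6)² = 1.13097 m².
Resultant F = γ·h_c·A = 7.74009 × 3.91 × 1.13097 = 34.2274 kN.
I_c = πr⁴/4 = π × 0.6⁴/4 = 0.101788 m⁴.
Centre of pressure: y_p = y_c + I_c/(y_c·A) = 3.91 + 0.101788/(3.91 × 1.13097) = 3.91 + 0.0230181 = 3.93302 m along the plane.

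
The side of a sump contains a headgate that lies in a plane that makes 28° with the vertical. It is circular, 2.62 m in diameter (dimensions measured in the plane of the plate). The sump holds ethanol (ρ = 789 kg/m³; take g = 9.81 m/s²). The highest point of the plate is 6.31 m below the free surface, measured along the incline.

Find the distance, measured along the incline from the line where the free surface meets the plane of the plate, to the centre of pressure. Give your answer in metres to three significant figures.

y_p = 7.68 m

γ = ρg = 789 × 9.81 / 1000 = 7.74009 kN/m³.
The plate makes 28° with the vertical, i.e. θ = 90° − 28° = 62° to the horizontal. Measuring y along the incline from the free-surface line, vertical depth h = y·sinθ with sinθ = 0.882948.
The centroid is at the centre, 1.31 m below the top of the plate, so y_c = 6.31 + 1.31 = 7.62 m and h_c = 7.62 × 0.882948 = 6.72806 m.
A = π(1.31)² = 5.39129 m².
Resultant F = γ·h_c·A = 7.74009 × 6.72806 × 5.39129 = 280.756 kN.
I_c = πr⁴/4 = π × 1.31⁴/4 = 2.313 m⁴.
Centre of pressure: y_p = y_c + I_c/(y_c·A) = 7.62 + 2.313/(7.62 × 5.39129) = 7.62 + 0.0563025 = 7.6763 m along the plane.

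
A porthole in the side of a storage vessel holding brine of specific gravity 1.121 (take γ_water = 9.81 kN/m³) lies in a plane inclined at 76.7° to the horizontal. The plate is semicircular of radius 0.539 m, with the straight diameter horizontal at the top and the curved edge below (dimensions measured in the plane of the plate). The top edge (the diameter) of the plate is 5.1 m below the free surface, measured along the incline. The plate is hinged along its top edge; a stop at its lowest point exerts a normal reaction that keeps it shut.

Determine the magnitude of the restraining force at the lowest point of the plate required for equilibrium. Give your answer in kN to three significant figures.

P ≈ 11.2 kN

γ = 1.121 × 9.81 = 10.99701 kN/m³.
Let θ = 76.7° be the plate's angle to the horizontal; measure y along the incline from where the plane meets the free surface. Vertical depth h = y·sinθ with sinθ = 0.973179.
The centroid of a semicircle lies 4r/(3π) = 0.228759 m from the diameter, here below the top edge, so y_c = 5.1 + 0.228759 = 5.32876 m and h_c = 5.32876 × 0.973179 = 5.18584 m.
A = πr²/2 = π × 0.539²/2 = 0.456349 m².
Resultant F = γ·h_c·A = 10.99701 × 5.18584 × 0.456349 = 26.025 kN.
I_c = (π/8 − 8/(9π))·r⁴ = 0.109757 × 0.539⁴ = 0.00926376 m⁴.
Centre of pressure: y_p = y_c + I_c/(y_c·A) = 5.32876 + 0.00926376/(5.32876 × 0.456349) = 5.32876 + 0.00380947 = 5.33257 m along the plane.
The resultant acts 0.228759 + 0.00380947 = 0.232568 m (along the plate) below the hinge at the top edge, so the moment about the hinge is M = F × 0.232568 = 26.025 × 0.232568 = 6.05258 kN·m.
A normal force at the bottom, 0.539 m from the hinge, must supply this moment: P = 6.05258/0.539 = 11.2293 kN.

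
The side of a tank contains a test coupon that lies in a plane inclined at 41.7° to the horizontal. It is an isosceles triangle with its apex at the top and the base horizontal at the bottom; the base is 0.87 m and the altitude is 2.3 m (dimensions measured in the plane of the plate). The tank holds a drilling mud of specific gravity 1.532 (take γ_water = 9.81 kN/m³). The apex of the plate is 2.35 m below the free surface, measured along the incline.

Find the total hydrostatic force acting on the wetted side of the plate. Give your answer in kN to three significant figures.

γ = 1.532 × 9.81 = 15.02892 kN/m³.
Let θ = 41.7° be the plate's angle to the horizontal; measure y along the incline from where the plane meets the free surface. Vertical depth h = y·sinθ with sinθ = 0.665230.
With the apex up, the centroid sits 2h/3 = 2 × 2.3/3 = 1.53333 m below the apex, so y_c = 2.35 + 1.53333 = 3.88333 m and h_c = 3.88333 × 0.665230 = 2.58331 m.
A = ½ × 0.87 × 2.3 = 1.0005 m².
Resultant F = γ·h_c·A = 15.02892 × 2.58331 × 1.0005 = 38.8438 kN.

F ≈ 38.8 kN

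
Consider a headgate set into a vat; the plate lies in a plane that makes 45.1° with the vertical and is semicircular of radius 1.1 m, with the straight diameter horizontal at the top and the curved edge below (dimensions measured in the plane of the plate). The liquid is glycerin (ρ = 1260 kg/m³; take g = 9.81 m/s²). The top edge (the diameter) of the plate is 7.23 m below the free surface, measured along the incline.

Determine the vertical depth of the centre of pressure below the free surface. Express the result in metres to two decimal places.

γ = ρg = 1260 × 9.81 / 1000 = 12.3606 kN/m³.
The plate makes 45.1° with the vertical, i.e. θ = 90° − 45.1° = 44.9° to the horizontal. Measuring y along the incline from the free-surface line, vertical depth h = y·sinθ with sinθ = 0.705872.
The centroid of a semicircle lies 4r/(3π) = 0.466854 m from the diameter, here below the top edge, so y_c = 7.23 + 0.466854 = 7.69685 m and h_c = 7.69685 × 0.705872 = 5.43299 m.
A = πr²/2 = π × 1.1²/2 = 1.90066 m².
Resultant F = γ·h_c·A = 12.3606 × 5.43299 × 1.90066 = 127.639 kN.
I_c = (π/8 − 8/(9π))·r⁴ = 0.109757 × 1.1⁴ = 0.160695 m⁴.
Centre of pressure: y_p = y_c + I_c/(y_c·A) = 7.69685 + 0.160695/(7.69685 × 1.90066) = 7.69685 + 0.0109846 = 7.70783 m along the plane.
Vertically, h_p = y_p·sinθ = 7.70783 × 0.705872 = 5.44074 m.

h_p = 5.44 m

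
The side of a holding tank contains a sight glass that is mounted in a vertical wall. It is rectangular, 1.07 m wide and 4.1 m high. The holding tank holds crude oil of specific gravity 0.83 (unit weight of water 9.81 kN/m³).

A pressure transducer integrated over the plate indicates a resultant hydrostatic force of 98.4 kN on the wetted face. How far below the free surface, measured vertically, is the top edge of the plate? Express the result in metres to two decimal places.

γ = 0.83 × 9.81 = 8.1423 kN/m³.
A = 1.07 × 4.1 = 4.387 m².
From F = γ·h_c·A, the centroid depth is h_c = 98.4/(8.1423 × 4.387) = 2.75474 m.
The centroid lies 4.1/2 = 2.05 m below the top edge, so the top edge sits at h_top = 2.75474 − 2.05 = 0.70474 m below the surface.

d_top ≈ 0.70 m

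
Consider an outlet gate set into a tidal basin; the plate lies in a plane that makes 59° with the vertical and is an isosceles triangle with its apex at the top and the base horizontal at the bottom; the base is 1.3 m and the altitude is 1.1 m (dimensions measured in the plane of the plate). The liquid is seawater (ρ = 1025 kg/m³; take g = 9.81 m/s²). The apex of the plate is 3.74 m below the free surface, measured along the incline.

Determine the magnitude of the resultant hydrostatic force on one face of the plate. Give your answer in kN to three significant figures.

F ≈ 16.6 kN

γ = ρg = 1025 × 9.81 / 1000 = 10.05525 kN/m³.
The plate makes 59° with the vertical, i.e. θ = 90° − 59° = 31° to the horizontal. Measuring y along the incline from the free-surface line, vertical depth h = y·sinθ with sinθ = 0.515038.
With the apex up, the centroid sits 2h/3 = 2 × 1.1/3 = 0.733333 m below the apex, so y_c = 3.74 + 0.733333 = 4.47333 m and h_c = 4.47333 × 0.515038 = 2.30393 m.
A = ½ × 1.3 × 1.1 = 0.715 m².
Resultant F = γ·h_c·A = 10.05525 × 2.30393 × 0.715 = 16.5641 kN.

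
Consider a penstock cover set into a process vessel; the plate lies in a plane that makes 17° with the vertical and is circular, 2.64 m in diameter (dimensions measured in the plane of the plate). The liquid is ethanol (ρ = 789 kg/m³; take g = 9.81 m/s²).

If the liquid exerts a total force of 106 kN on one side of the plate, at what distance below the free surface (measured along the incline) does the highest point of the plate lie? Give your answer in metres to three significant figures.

y_top ≈ 1.30 m

γ = ρg = 789 × 9.81 / 1000 = 7.74009 kN/m³.
A = π(1.32)² = 5.47391 m².
From F = γ·h_c·A, the centroid depth is h_c = 106/(7.74009 × 5.47391) = 2.50186 m.
The plate makes 17° with the vertical, i.e. θ = 90° − 17° = 73° to the horizontal. Measuring y along the incline from the free-surface line, vertical depth h = y·sinθ with sinθ = 0.956305.
Along the incline, y_c = h_c/sinθ = 2.50186/0.956305 = 2.61617 m.
The centroid is at the centre, 1.32 m below the top of the plate, so the highest point sits at y_top = 2.61617 − 1.32 = 1.29617 m along the incline.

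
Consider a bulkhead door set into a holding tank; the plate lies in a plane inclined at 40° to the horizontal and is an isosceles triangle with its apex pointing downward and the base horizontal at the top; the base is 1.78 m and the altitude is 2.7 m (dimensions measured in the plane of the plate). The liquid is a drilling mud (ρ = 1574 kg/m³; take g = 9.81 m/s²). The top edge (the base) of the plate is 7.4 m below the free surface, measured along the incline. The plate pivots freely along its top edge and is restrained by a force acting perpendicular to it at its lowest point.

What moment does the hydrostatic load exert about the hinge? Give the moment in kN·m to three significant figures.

M ≈ 188 kN·m

γ = ρg = 1574 × 9.81 / 1000 = 15.44094 kN/m³.
Let θ = 40° be the plate's angle to the horizontal; measure y along the incline from where the plane meets the free surface. Vertical depth h = y·sinθ with sinθ = 0.642788.
With the apex down, the centroid sits h/3 = 2.7/3 = 0.9 m below the base (the top edge), so y_c = 7.4 + 0.9 = 8.3 m and h_c = 8.3 × 0.642788 = 5.33514 m.
A = ½ × 1.78 × 2.7 = 2.403 m².
Resultant F = γ·h_c·A = 15.44094 × 5.33514 × 2.403 = 197.958 kN.
I_c = b·h³/36 = 1.78 × 2.7³/36 = 0.973215 m⁴.
Centre of pressure: y_p = y_c + I_c/(y_c·A) = 8.3 + 0.973215/(8.3 × 2.403) = 8.3 + 0.0487952 = 8.3488 m along the plane.
The resultant acts 0.9 + 0.0487952 = 0.948795 m (along the plate) below the hinge at the top edge, so the moment about the hinge is M = F × 0.948795 = 197.958 × 0.948795 = 187.822 kN·m.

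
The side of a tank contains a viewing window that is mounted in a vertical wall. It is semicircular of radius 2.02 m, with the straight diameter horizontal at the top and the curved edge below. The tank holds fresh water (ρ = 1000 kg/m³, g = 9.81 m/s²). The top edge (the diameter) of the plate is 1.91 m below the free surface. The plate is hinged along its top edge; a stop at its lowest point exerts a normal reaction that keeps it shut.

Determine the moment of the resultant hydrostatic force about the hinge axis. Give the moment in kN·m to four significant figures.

γ = ρg = 1000 × 9.81 = 9810 N/m³ = 9.81 kN/m³.
The centroid of a semicircle lies 4r/(3π) = 0.857315 m from the diameter, here below the top edge, so the centroid depth is h_c = 1.91 + 0.857315 = 2.76731 m.
A = πr²/2 = π × 2.02²/2 = 6.40948 m².
Resultant F = γ·h_c·A = 9.81 × 2.76731 × 6.40948 = 174 kN.
I_c = (π/8 − 8/(9π))·r⁴ = 0.109757 × 2.02⁴ = 1.82742 m⁴.
Centre of pressure: y_p = y_c + I_c/(y_c·A) = 2.76731 + 1.82742/(2.76731 × 6.40948) = 2.76731 + 0.103029 = 2.87034 m along the plane.
The resultant acts 0.857315 + 0.103029 = 0.960344 m (along the plate) below the hinge at the top edge, so the moment about the hinge is M = F × 0.960344 = 174 × 0.960344 = 167.1 kN·m.

M ≈ 167.1 kN·m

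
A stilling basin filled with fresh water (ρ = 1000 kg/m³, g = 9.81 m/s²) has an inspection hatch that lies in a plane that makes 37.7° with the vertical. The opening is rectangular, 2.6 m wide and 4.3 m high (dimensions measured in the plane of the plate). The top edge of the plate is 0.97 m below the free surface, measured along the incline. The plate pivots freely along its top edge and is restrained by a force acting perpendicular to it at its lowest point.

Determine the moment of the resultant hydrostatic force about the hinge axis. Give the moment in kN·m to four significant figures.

γ = ρg = 1000 × 9.81 = 9810 N/m³ = 9.81 kN/m³.
The plate makes 37.7° with the vertical, i.e. θ = 90° − 37.7° = 52.3° to the horizontal. Measuring y along the incline from the free-surface line, vertical depth h = y·sinθ with sinθ = 0.791224.
The centroid lies 4.3/2 = 2.15 m below the top edge, so y_c = 0.97 + 2.15 = 3.12 m and h_c = 3.12 × 0.791224 = 2.46862 m.
A = 2.6 × 4.3 = 11.18 m².
Resultant F = γ·h_c·A = 9.81 × 2.46862 × 11.18 = 270.748 kN.
I_c = b·h³/12 = 2.6 × 4.3³/12 = 17.2265 m⁴.
Centre of pressure: y_p = y_c + I_c/(y_c·A) = 3.12 + 17.2265/(3.12 × 11.18) = 3.12 + 0.493856 = 3.61386 m along the plane.
The resultant acts 2.15 + 0.493856 = 2.64386 m (along the plate) below the hinge at the top edge, so the moment about the hinge is M = F × 2.64386 = 270.748 × 2.64386 = 715.82 kN·m.

M ≈ 715.8 kN·m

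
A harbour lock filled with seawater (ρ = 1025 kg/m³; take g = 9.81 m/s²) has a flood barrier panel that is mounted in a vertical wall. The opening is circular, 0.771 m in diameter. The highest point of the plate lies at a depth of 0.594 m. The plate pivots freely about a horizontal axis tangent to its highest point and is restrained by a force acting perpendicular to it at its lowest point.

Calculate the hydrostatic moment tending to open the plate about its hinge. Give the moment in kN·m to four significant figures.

M ≈ 1.947 kN·m

γ = ρg = 1025 × 9.81 / 1000 = 10.05525 kN/m³.
The centroid is at the centre, 0.3855 m below the top of the plate, so the centroid depth is h_c = 0.594 + 0.3855 = 0.9795 m.
A = π(0.3855)² = 0.466873 m².
Resultant F = γ·h_c·A = 10.05525 × 0.9795 × 0.466873 = 4.59829 kN.
I_c = πr⁴/4 = π × 0.3855⁴/4 = 0.0173455 m⁴.
Centre of pressure: y_p = y_c + I_c/(y_c·A) = 0.9795 + 0.0173455/(0.9795 × 0.466873) = 0.9795 + 0.0379301 = 1.01743 m along the plane.
The resultant acts 0.3855 + 0.0379301 = 0.42343 m (along the plate) below the hinge at the top edge, so the moment about the hinge is M = F × 0.42343 = 4.59829 × 0.42343 = 1.94705 kN·m.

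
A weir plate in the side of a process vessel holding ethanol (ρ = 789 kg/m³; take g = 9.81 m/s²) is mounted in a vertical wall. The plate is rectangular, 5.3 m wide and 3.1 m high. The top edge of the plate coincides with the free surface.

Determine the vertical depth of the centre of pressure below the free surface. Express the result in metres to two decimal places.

h_p = 2.07 m

γ = ρg = 789 × 9.81 / 1000 = 7.74009 kN/m³.
The centroid lies 3.1/2 = 1.55 m below the top edge, so the centroid depth is h_c = 1.55 m.
A = 5.3 × 3.1 = 16.43 m².
Resultant F = γ·h_c·A = 7.74009 × 1.55 × 16.43 = 197.113 kN.
I_c = b·h³/12 = 5.3 × 3.1³/12 = 13.1577 m⁴.
Centre of pressure: y_p = y_c + I_c/(y_c·A) = 1.55 + 13.1577/(1.55 × 16.43) = 1.55 + 0.516667 = 2.06667 m along the plane.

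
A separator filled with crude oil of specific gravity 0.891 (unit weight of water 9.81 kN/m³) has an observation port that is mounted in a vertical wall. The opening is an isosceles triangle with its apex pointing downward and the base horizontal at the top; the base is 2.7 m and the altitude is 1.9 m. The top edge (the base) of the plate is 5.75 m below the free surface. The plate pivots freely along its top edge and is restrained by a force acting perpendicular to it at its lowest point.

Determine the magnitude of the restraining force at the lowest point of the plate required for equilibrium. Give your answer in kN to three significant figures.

γ = 0.891 × 9.81 = 8.74071 kN/m³.
With the apex down, the centroid sits h/3 = 1.9/3 = 0.633333 m below the base (the top edge), so the centroid depth is h_c = 5.75 + 0.633333 = 6.38333 m.
A = ½ × 2.7 × 1.9 = 2.565 m².
Resultant F = γ·h_c·A = 8.74071 × 6.38333 × 2.565 = 143.114 kN.
I_c = b·h³/36 = 2.7 × 1.9³/36 = 0.514425 m⁴.
Centre of pressure: y_p = y_c + I_c/(y_c·A) = 6.38333 + 0.514425/(6.38333 × 2.565) = 6.38333 + 0.0314186 = 6.41475 m along the plane.
The resultant acts 0.633333 + 0.0314186 = 0.664752 m (along the plate) below the hinge at the top edge, so the moment about the hinge is M = F × 0.664752 = 143.114 × 0.664752 = 95.1353 kN·m.
A normal force at the bottom, 1.9 m from the hinge, must supply this moment: P = 95.1353/1.9 = 50.0712 kN.

P ≈ 50.1 kN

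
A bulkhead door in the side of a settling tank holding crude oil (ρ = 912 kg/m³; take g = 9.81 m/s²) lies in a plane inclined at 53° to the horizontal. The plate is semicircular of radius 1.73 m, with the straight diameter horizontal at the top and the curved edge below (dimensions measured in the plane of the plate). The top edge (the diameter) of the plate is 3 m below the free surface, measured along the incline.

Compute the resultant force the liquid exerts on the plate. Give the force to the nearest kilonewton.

F ≈ 125 kN

γ = ρg = 912 × 9.81 / 1000 = 8.94672 kN/m³.
Let θ = 53° be the plate's angle to the horizontal; measure y along the incline from where the plane meets the free surface. Vertical depth h = y·sinθ with sinθ = 0.798636.
The centroid of a semicircle lies 4r/(3π) = 0.734235 m from the diameter, here below the top edge, so y_c = 3 + 0.734235 = 3.73423 m and h_c = 3.73423 × 0.798636 = 2.98229 m.
A = πr²/2 = π × 1.73²/2 = 4.70124 m².
Resultant F = γ·h_c·A = 8.94672 × 2.98229 × 4.70124 = 125.437 kN.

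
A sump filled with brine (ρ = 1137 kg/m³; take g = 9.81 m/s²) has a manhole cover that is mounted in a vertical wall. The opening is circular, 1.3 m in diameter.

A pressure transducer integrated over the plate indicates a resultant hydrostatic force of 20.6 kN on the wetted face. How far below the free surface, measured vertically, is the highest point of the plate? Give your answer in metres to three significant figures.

d_top ≈ 0.741 m

γ = ρg = 1137 × 9.81 / 1000 = 11.15397 kN/m³.
A = π(0.65)² = 1.32732 m².
From F = γ·h_c·A, the centroid depth is h_c = 20.6/(11.15397 × 1.32732) = 1.39143 m.
The centroid is at the centre, 0.65 m below the top of the plate, so the highest point sits at h_top = 1.39143 − 0.65 = 0.74143 m below the surface.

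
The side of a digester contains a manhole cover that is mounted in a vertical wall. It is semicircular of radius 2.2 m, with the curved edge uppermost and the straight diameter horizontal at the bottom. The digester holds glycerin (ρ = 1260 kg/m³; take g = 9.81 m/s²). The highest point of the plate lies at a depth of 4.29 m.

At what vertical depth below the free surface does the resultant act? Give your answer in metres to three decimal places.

γ = ρg = 1260 × 9.81 / 1000 = 12.3606 kN/m³.
The centroid lies 4r/(3π) = 0.933709 m above the diameter, so r − 4r/(3π) = 2.2 − 0.933709 = 1.26629 m below the topmost point, so the centroid depth is h_c = 4.29 + 1.26629 = 5.55629 m.
A = πr²/2 = π × 2.2²/2 = 7.60265 m².
Resultant F = γ·h_c·A = 12.3606 × 5.55629 × 7.60265 = 522.143 kN.
I_c = (π/8 − 8/(9π))·r⁴ = 0.109757 × 2.2⁴ = 2.57112 m⁴.
Centre of pressure: y_p = y_c + I_c/(y_c·A) = 5.55629 + 2.57112/(5.55629 × 7.60265) = 5.55629 + 0.0608657 = 5.61716 m along the plane.

h_p = 5.617 m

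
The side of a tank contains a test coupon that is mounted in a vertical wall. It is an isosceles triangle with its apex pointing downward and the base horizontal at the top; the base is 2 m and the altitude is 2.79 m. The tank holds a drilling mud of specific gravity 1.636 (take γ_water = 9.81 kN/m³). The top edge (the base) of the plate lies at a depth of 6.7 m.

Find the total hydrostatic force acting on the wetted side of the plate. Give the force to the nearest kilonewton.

γ = 1.636 × 9.81 = 16.04916 kN/m³.
With the apex down, the centroid sits h/3 = 2.79/3 = 0.93 m below the base (the top edge), so the centroid depth is h_c = 6.7 + 0.93 = 7.63 m.
A = ½ × 2 × 2.79 = 2.79 m².
Resultant F = γ·h_c·A = 16.04916 × 7.63 × 2.79 = 341.65 kN.

F ≈ 342 kN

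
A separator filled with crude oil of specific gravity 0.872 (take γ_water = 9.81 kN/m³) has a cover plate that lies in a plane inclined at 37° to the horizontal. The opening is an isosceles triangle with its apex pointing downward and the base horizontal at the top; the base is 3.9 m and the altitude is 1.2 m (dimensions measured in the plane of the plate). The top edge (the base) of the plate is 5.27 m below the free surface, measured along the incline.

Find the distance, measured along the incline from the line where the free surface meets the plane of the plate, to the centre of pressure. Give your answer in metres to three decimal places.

γ = 0.872 × 9.81 = 8.55432 kN/m³.
Let θ = 37° be the plate's angle to the horizontal; measure y along the incline from where the plane meets the free surface. Vertical depth h = y·sinθ with sinθ = 0.601815.
With the apex down, the centroid sits h/3 = 1.2/3 = 0.4 m below the base (the top edge), so y_c = 5.27 + 0.4 = 5.67 m and h_c = 5.67 × 0.601815 = 3.41229 m.
A = ½ × 3.9 × 1.2 = 2.34 m².
Resultant F = γ·h_c·A = 8.55432 × 3.41229 × 2.34 = 68.3042 kN.
I_c = b·h³/36 = 3.9 × 1.2³/36 = 0.1872 m⁴.
Centre of pressure: y_p = y_c + I_c/(y_c·A) = 5.67 + 0.1872/(5.67 × 2.34) = 5.67 + 0.0141093 = 5.68411 m along the plane.

y_p = 5.684 m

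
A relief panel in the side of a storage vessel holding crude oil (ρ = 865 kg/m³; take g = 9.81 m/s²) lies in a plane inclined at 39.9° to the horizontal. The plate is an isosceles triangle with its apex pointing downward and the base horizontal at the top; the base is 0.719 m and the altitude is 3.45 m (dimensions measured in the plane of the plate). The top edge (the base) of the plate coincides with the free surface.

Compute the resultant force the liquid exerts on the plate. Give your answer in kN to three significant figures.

γ = ρg = 865 × 9.81 / 1000 = 8.48565 kN/m³.
Let θ = 39.9° be the plate's angle to the horizontal; measure y along the incline from where the plane meets the free surface. Vertical depth h = y·sinθ with sinθ = 0.641450.
With the apex down, the centroid sits h/3 = 3.45/3 = 1.15 m below the base (the top edge), so y_c = 1.15 m and h_c = 1.15 × 0.641450 = 0.737667 m.
A = ½ × 0.719 × 3.45 = 1.24028 m².
Resultant F = γ·h_c·A = 8.48565 × 0.737667 × 1.24028 = 7.76364 kN.

F ≈ 7.76 kN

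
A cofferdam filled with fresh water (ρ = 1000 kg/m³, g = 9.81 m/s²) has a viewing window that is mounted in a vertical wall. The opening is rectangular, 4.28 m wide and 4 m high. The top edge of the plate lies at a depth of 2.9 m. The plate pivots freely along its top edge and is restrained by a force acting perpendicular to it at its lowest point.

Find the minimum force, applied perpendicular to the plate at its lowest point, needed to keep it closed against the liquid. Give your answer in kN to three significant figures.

γ = ρg = 1000 × 9.81 = 9810 N/m³ = 9.81 kN/m³.
The centroid lies 4/2 = 2 m below the top edge, so the centroid depth is h_c = 2.9 + 2 = 4.9 m.
A = 4.28 × 4 = 17.12 m².
Resultant F = γ·h_c·A = 9.81 × 4.9 × 17.12 = 822.941 kN.
I_c = b·h³/12 = 4.28 × 4³/12 = 22.8267 m⁴.
Centre of pressure: y_p = y_c + I_c/(y_c·A) = 4.9 + 22.8267/(4.9 × 17.12) = 4.9 + 0.272109 = 5.17211 m along the plane.
The resultant acts 2 + 0.272109 = 2.27211 m (along the plate) below the hinge at the top edge, so the moment about the hinge is M = F × 2.27211 = 822.941 × 2.27211 = 1869.81 kN·m.
A normal force at the bottom, 4 m from the hinge, must supply this moment: P = 1869.81/4 = 467.452 kN.

P ≈ 467 kN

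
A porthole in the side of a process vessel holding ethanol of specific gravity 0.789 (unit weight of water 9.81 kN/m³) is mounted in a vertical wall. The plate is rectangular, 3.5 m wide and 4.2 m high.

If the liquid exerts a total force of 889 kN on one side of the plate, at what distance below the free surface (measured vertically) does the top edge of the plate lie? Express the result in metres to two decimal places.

γ = 0.789 × 9.81 = 7.74009 kN/m³.
A = 3.5 × 4.2 = 14.7 m².
From F = γ·h_c·A, the centroid depth is h_c = 889/(7.74009 × 14.7) = 7.81337 m.
The centroid lies 4.2/2 = 2.1 m below the top edge, so the top edge sits at h_top = 7.81337 − 2.1 = 5.71337 m below the surface.

d_top ≈ 5.71 m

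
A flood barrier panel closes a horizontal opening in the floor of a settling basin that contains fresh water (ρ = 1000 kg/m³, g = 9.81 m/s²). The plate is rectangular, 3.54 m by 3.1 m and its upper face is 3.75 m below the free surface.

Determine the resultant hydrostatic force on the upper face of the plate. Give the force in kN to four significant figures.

γ = ρg = 1000 × 9.81 = 9810 N/m³ = 9.81 kN/m³.
The plate is horizontal, so pressure is uniform at p = γ·h = 9.81 × 3.75 = 36.7875 kN/m².
A = 3.54 × 3.1 = 10.974 m².
F = p·A = 36.7875 × 10.974 = 403.706 kN.

F ≈ 403.7 kN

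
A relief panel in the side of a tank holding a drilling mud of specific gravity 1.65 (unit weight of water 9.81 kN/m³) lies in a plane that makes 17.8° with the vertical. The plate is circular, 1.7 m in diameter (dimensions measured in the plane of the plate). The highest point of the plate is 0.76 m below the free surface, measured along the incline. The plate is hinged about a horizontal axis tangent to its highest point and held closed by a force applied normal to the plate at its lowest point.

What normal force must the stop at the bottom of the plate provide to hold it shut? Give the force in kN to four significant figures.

γ = 1.65 × 9.81 = 16.1865 kN/m³.
The plate makes 17.8° with the vertical, i.e. θ = 90° − 17.8° = 72.2° to the horizontal. Measuring y along the incline from the free-surface line, vertical depth h = y·sinθ with sinθ = 0.952129.
The centroid is at the centre, 0.85 m below the top of the plate, so y_c = 0.76 + 0.85 = 1.61 m and h_c = 1.61 × 0.952129 = 1.53293 m.
A = π(0.85)² = 2.2698 m².
Resultant F = γ·h_c·A = 16.1865 × 1.53293 × 2.2698 = 56.32 kN.
I_c = πr⁴/4 = π × 0.85⁴/4 = 0.409983 m⁴.
Centre of pressure: y_p = y_c + I_c/(y_c·A) = 1.61 + 0.409983/(1.61 × 2.2698) = 1.61 + 0.11219 = 1.72219 m along the plane.
The resultant acts 0.85 + 0.11219 = 0.96219 m (along the plate) below the hinge at the top edge, so the moment about the hinge is M = F × 0.96219 = 56.32 × 0.96219 = 54.1905 kN·m.
A normal force at the bottom, 1.7 m from the hinge, must supply this moment: P = 54.1905/1.7 = 31.8768 kN.

P ≈ 31.88 kN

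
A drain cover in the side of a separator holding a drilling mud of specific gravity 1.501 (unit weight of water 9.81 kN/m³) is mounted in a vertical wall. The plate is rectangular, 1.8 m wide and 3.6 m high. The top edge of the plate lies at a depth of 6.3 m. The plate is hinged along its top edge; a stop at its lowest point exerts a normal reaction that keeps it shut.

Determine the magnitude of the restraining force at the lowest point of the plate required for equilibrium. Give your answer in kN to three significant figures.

P ≈ 415 kN

γ = 1.501 × 9.81 = 14.72481 kN/m³.
The centroid lies 3.6/2 = 1.8 m below the top edge, so the centroid depth is h_c = 6.3 + 1.8 = 8.1 m.
A = 1.8 × 3.6 = 6.48 m².
Resultant F = γ·h_c·A = 14.72481 × 8.1 × 6.48 = 772.876 kN.
I_c = b·h³/12 = 1.8 × 3.6³/12 = 6.9984 m⁴.
Centre of pressure: y_p = y_c + I_c/(y_c·A) = 8.1 + 6.9984/(8.1 × 6.48) = 8.1 + 0.133333 = 8.23333 m along the plane.
The resultant acts 1.8 + 0.133333 = 1.93333 m (along the plate) below the hinge at the top edge, so the moment about the hinge is M = F × 1.93333 = 772.876 × 1.93333 = 1494.22 kN·m.
A normal force at the bottom, 3.6 m from the hinge, must supply this moment: P = 1494.22/3.6 = 415.061 kN.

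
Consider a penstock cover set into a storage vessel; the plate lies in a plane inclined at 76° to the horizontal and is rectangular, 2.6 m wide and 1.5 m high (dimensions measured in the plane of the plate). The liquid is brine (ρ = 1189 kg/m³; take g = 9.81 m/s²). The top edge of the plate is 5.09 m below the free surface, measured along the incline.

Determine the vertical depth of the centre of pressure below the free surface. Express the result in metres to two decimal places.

h_p = 5.70 m

γ = ρg = 1189 × 9.81 / 1000 = 11.66409 kN/m³.
Let θ = 76° be the plate's angle to the horizontal; measure y along the incline from where the plane meets the free surface. Vertical depth h = y·sinθ with sinθ = 0.970296.
The centroid lies 1.5/2 = 0.75 m below the top edge, so y_c = 5.09 + 0.75 = 5.84 m and h_c = 5.84 × 0.970296 = 5.66653 m.
A = 2.6 × 1.5 = 3.9 m².
Resultant F = γ·h_c·A = 11.66409 × 5.66653 × 3.9 = 257.77 kN.
I_c = b·h³/12 = 2.6 × 1.5³/12 = 0.73125 m⁴.
Centre of pressure: y_p = y_c + I_c/(y_c·A) = 5.84 + 0.73125/(5.84 × 3.9) = 5.84 + 0.0321062 = 5.87211 m along the plane.
Vertically, h_p = y_p·sinθ = 5.87211 × 0.970296 = 5.69768 m.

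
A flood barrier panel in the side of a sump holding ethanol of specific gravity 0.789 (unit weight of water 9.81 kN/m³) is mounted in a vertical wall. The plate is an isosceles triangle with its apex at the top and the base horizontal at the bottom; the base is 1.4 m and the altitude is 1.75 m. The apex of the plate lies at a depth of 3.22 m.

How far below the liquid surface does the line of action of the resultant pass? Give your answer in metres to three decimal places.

h_p = 4.425 m

γ = 0.789 × 9.81 = 7.74009 kN/m³.
With the apex up, the centroid sits 2h/3 = 2 × 1.75/3 = 1.16667 m below the apex, so the centroid depth is h_c = 3.22 + 1.16667 = 4.38667 m.
A = ½ × 1.4 × 1.75 = 1.225 m².
Resultant F = γ·h_c·A = 7.74009 × 4.38667 × 1.225 = 41.5927 kN.
I_c = b·h³/36 = 1.4 × 1.75³/36 = 0.20842 m⁴.
Centre of pressure: y_p = y_c + I_c/(y_c·A) = 4.38667 + 0.20842/(4.38667 × 1.225) = 4.38667 + 0.0387854 = 4.42546 m along the plane.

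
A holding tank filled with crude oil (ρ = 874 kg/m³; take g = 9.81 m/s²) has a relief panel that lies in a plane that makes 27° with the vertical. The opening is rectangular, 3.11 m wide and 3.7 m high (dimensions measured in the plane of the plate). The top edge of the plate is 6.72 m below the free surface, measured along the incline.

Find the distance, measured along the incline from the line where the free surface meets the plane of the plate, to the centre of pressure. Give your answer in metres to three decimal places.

y_p = 8.703 m

γ = ρg = 874 × 9.81 / 1000 = 8.57394 kN/m³.
The plate makes 27° with the vertical, i.e. θ = 90° − 27° = 63° to the horizontal. Measuring y along the incline from the free-surface line, vertical depth h = y·sinθ with sinθ = 0.891007.
The centroid lies 3.7/2 = 1.85 m below the top edge, so y_c = 6.72 + 1.85 = 8.57 m and h_c = 8.57 × 0.891007 = 7.63593 m.
A = 3.11 × 3.7 = 11.507 m².
Resultant F = γ·h_c·A = 8.57394 × 7.63593 × 11.507 = 753.363 kN.
I_c = b·h³/12 = 3.11 × 3.7³/12 = 13.1276 m⁴.
Centre of pressure: y_p = y_c + I_c/(y_c·A) = 8.57 + 13.1276/(8.57 × 11.507) = 8.57 + 0.13312 = 8.70312 m along the plane.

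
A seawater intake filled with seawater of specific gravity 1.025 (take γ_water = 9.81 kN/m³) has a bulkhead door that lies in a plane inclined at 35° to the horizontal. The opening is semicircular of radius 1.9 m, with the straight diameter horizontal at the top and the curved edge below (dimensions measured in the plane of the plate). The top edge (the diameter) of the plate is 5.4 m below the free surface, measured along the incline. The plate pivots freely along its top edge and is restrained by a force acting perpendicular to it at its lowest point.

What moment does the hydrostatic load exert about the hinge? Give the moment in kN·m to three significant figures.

γ = 1.025 × 9.81 = 10.05525 kN/m³.
Let θ = 35° be the plate's angle to the horizontal; measure y along the incline from where the plane meets the free surface. Vertical depth h = y·sinθ with sinθ = 0.573576.
The centroid of a semicircle lies 4r/(3π) = 0.806385 m from the diameter, here below the top edge, so y_c = 5.4 + 0.806385 = 6.20639 m and h_c = 6.20639 × 0.573576 = 3.55984 m.
A = πr²/2 = π × 1.9²/2 = 5.67057 m².
Resultant F = γ·h_c·A = 10.05525 × 3.55984 × 5.67057 = 202.979 kN.
I_c = (π/8 − 8/(9π))·r⁴ = 0.109757 × 1.9⁴ = 1.43036 m⁴.
Centre of pressure: y_p = y_c + I_c/(y_c·A) = 6.20639 + 1.43036/(6.20639 × 5.67057) = 6.20639 + 0.0406424 = 6.24703 m along the plane.
The resultant acts 0.806385 + 0.0406424 = 0.847027 m (along the plate) below the hinge at the top edge, so the moment about the hinge is M = F × 0.847027 = 202.979 × 0.847027 = 171.929 kN·m.

M ≈ 172 kN·m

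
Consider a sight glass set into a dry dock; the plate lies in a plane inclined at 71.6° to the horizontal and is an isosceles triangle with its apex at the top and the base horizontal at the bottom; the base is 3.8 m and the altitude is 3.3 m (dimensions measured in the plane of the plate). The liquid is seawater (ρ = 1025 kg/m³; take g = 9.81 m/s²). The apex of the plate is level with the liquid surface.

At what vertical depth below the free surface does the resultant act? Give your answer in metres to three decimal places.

γ = ρg = 1025 × 9.81 / 1000 = 10.05525 kN/m³.
Let θ = 71.6° be the plate's angle to the horizontal; measure y along the incline from where the plane meets the free surface. Vertical depth h = y·sinθ with sinθ = 0.948876.
With the apex up, the centroid sits 2h/3 = 2 × 3.3/3 = 2.2 m below the apex, so y_c = 2.2 m and h_c = 2.2 × 0.948876 = 2.08753 m.
A = ½ × 3.8 × 3.3 = 6.27 m².
Resultant F = γ·h_c·A = 10.05525 × 2.08753 × 6.27 = 131.611 kN.
I_c = b·h³/36 = 3.8 × 3.3³/36 = 3.79335 m⁴.
Centre of pressure: y_p = y_c + I_c/(y_c·A) = 2.2 + 3.79335/(2.2 × 6.27) = 2.2 + 0.275 = 2.475 m along the plane.
Vertically, h_p = y_p·sinθ = 2.475 × 0.948876 = 2.34847 m.

h_p = 2.348 m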